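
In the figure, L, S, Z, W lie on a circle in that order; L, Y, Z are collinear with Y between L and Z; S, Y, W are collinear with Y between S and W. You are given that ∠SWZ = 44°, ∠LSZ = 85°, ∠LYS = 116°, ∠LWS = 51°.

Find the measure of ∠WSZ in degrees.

∠WSZ = 65°

1. ∠SLZ = 44°  [same arc SZ]
2. ∠LZS = 51°  [△LSZ]
3. ∠SYZ = 64°  [linear pair at Y on LZ]
4. ∠WSZ = 65°  [△SYZ]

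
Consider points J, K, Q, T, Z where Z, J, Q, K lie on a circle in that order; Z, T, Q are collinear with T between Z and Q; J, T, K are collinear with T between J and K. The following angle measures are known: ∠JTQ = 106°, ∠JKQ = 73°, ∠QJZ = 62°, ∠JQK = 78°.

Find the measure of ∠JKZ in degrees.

1. ∠JZQ = 73°  [same arc JQ]
2. ∠JQZ = 45°  [△ZJQ]
3. ∠JKZ = 45°  [same arc ZJ]

∠JKZ = 45°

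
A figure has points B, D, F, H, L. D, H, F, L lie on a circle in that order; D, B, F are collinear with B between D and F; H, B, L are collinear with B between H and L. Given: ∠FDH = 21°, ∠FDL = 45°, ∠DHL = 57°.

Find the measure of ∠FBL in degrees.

1. ∠FLH = 21°  [same arc HF]
2. ∠DFL = 57°  [same arc DL]
3. ∠FBL = 102°  [△FBL]

∠FBL = 102°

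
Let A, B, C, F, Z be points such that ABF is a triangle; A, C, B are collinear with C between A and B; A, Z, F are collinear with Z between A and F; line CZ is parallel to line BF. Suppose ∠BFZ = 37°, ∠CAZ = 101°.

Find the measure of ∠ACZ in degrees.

1. ∠AFB = 37°  [Z on ray FA]
2. ∠BAF = 101°  [C on AB, Z on AF]
3. ∠ABF = 42°  [△ABF]
4. ∠ACZ = 42°  [CZ∥BF, corresponding at C]

∠ACZ = 42°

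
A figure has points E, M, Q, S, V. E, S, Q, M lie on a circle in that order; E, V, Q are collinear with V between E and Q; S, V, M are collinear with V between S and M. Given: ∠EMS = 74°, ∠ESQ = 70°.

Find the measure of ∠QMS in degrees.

∠QMS = 36°

1. ∠EQS = 74°  [same arc ES]
2. ∠QES = 36°  [△ESQ]
3. ∠QMS = 36°  [same arc SQ]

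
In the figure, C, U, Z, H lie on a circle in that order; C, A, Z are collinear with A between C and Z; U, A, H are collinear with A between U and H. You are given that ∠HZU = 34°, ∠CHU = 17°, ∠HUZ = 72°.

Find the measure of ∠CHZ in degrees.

∠CHZ = 91°

1. ∠HCU = 146°  [cyclic CUZH, opposite ∠C+∠Z]
2. ∠CUH = 17°  [△CUH]
3. ∠HCZ = 72°  [same arc ZH]
4. ∠CZH = 17°  [same arc CH]
5. ∠CHZ = 91°  [△CZH]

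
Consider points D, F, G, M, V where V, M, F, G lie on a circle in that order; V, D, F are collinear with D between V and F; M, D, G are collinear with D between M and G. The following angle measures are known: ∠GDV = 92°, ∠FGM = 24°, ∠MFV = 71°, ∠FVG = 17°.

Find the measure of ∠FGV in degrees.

1. ∠FDG = 88°  [linear pair at D on VF]
2. ∠GFV = 68°  [△FDG]
3. ∠FGV = 95°  [△VFG]

∠FGV = 95°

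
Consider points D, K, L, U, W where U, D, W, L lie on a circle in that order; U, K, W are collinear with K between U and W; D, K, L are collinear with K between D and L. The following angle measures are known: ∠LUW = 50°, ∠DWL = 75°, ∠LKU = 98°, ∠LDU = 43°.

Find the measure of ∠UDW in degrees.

1. ∠LDW = 50°  [same arc WL]
2. ∠DLW = 55°  [△DWL]
3. ∠DKW = 98°  [vertical angles at K]
4. ∠DWU = 32°  [△DKW]
5. ∠DUW = 55°  [same arc DW]
6. ∠UDW = 93°  [△UDW]

∠UDW = 93°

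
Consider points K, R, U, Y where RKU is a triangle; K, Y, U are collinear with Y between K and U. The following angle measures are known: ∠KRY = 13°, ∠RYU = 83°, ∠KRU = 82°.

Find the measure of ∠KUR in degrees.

∠KUR = 28°

1. ∠KYR = 97°  [linear pair at Y on KU]
2. ∠RKY = 70°  [△RKY]
3. ∠RKU = 70°  [Y on ray KU]
4. ∠KUR = 28°  [△RKU]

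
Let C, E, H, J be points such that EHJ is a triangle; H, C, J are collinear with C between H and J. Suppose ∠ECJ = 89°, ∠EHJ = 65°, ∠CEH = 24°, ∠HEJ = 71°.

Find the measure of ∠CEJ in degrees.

1. ∠EJH = 44°  [△EHJ]
2. ∠CJE = 44°  [C on ray JH]
3. ∠CEJ = 47°  [△ECJ]

∠CEJ = 47°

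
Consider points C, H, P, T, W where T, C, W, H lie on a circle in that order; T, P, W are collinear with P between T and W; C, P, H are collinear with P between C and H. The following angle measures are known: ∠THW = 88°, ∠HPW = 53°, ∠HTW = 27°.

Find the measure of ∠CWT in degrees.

1. ∠CPT = 53°  [vertical angles at P]
2. ∠HCW = 27°  [same arc WH]
3. ∠CPW = 127°  [linear pair at P on TW]
4. ∠CWT = 26°  [△CPW]

∠CWT = 26°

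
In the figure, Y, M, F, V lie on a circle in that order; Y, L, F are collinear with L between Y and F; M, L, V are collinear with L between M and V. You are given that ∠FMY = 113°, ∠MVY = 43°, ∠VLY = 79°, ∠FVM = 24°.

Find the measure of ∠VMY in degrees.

∠VMY = 55°

1. ∠FLM = 79°  [vertical angles at L]
2. ∠FYM = 24°  [same arc MF]
3. ∠MLY = 101°  [linear pair at L on YF]
4. ∠VMY = 55°  [△YLM]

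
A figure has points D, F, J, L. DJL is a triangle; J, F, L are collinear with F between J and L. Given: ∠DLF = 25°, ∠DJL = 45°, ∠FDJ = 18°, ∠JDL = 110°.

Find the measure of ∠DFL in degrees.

1. ∠DJF = 45°  [F on ray JL]
2. ∠DFJ = 117°  [△DJF]
3. ∠DFL = 63°  [linear pair at F on JL]

∠DFL = 63°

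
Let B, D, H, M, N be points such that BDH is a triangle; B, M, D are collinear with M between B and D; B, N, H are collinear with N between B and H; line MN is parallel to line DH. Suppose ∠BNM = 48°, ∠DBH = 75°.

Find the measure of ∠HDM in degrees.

1. ∠BHD = 48°  [MN∥DH, corresponding at N]
2. ∠BDH = 57°  [△BDH]
3. ∠HDM = 57°  [M on ray DB]

∠HDM = 57°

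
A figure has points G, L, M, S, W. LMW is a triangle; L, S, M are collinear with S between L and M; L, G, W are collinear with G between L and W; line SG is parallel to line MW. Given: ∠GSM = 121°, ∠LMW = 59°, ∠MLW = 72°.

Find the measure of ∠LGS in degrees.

1. ∠GSL = 59°  [linear pair at S on LM]
2. ∠GLS = 72°  [S on LM, G on LW]
3. ∠LGS = 49°  [△LSG]

∠LGS = 49°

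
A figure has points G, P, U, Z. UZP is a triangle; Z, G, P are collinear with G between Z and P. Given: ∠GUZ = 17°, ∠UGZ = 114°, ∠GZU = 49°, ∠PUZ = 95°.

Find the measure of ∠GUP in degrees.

1. ∠PGU = 66°  [linear pair at G on ZP]
2. ∠PZU = 49°  [G on ray ZP]
3. ∠UPZ = 36°  [△UZP]
4. ∠GPU = 36°  [G on ray PZ]
5. ∠GUP = 78°  [△UGP]

∠GUP = 78°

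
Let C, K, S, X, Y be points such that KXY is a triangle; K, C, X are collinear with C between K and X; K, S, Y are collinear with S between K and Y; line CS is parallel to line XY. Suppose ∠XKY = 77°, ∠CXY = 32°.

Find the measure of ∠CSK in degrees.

∠CSK = 71°

1. ∠KXY = 32°  [C on ray XK]
2. ∠KYX = 71°  [△KXY]
3. ∠CSK = 71°  [CS∥XY, corresponding at S]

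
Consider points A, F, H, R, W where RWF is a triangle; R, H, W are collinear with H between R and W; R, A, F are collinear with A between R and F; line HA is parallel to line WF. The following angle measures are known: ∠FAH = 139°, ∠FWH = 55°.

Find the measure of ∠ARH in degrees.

∠ARH = 84°

1. ∠HAR = 41°  [linear pair at A on RF]
2. ∠FWR = 55°  [H on ray WR]
3. ∠RFW = 41°  [HA∥WF, corresponding at A]
4. ∠FRW = 84°  [△RWF]
5. ∠ARH = 84°  [H on RW, A on RF]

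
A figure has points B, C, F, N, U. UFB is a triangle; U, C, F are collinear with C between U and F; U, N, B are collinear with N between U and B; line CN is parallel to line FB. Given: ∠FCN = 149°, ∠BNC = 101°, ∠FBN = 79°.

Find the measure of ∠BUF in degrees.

1. ∠NCU = 31°  [linear pair at C on UF]
2. ∠FBU = 79°  [N on ray BU]
3. ∠BFU = 31°  [CN∥FB, corresponding at C]
4. ∠BUF = 70°  [△UFB]

∠BUF = 70°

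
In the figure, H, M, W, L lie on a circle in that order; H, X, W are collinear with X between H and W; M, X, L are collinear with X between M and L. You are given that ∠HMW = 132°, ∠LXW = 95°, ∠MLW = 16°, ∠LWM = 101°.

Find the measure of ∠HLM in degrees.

1. ∠HLW = 48°  [cyclic HMWL, opposite ∠M+∠L]
2. ∠HXL = 85°  [linear pair at X on HW]
3. ∠HWL = 69°  [△WXL]
4. ∠LHW = 63°  [△HWL]
5. ∠HLM = 32°  [△HXL]

∠HLM = 32°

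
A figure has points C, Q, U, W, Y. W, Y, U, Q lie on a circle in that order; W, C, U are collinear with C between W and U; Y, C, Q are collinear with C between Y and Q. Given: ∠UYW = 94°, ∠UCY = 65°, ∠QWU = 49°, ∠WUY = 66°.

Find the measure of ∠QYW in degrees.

1. ∠UWY = 20°  [△WYU]
2. ∠WCY = 115°  [linear pair at C on WU]
3. ∠QYW = 45°  [△WCY]

∠QYW = 45°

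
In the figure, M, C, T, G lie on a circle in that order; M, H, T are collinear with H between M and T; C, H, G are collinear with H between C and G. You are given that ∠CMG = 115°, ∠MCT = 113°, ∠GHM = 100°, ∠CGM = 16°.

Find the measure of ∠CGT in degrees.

1. ∠GCM = 49°  [△MCG]
2. ∠GHT = 80°  [linear pair at H on MT]
3. ∠GTM = 49°  [same arc MG]
4. ∠CGT = 51°  [△THG]

∠CGT = 51°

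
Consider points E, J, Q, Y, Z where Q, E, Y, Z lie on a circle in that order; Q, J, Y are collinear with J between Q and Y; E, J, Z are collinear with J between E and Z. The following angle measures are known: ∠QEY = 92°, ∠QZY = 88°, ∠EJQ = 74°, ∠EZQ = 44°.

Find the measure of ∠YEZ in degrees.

1. ∠EJY = 106°  [linear pair at J on QY]
2. ∠EYQ = 44°  [same arc QE]
3. ∠YEZ = 30°  [△EJY]

∠YEZ = 30°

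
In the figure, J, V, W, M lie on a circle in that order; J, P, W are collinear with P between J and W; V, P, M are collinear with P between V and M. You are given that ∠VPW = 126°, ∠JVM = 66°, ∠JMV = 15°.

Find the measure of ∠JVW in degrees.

∠JVW = 105°

1. ∠JPV = 54°  [linear pair at P on JW]
2. ∠VJW = 60°  [△JPV]
3. ∠JWV = 15°  [same arc JV]
4. ∠JVW = 105°  [△JVW]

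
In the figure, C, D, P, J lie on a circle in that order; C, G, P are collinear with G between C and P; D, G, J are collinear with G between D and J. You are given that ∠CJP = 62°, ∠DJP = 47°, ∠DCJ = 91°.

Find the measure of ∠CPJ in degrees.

∠CPJ = 74°

1. ∠DPJ = 89°  [cyclic CDPJ, opposite ∠C+∠P]
2. ∠JDP = 44°  [△DPJ]
3. ∠JCP = 44°  [same arc PJ]
4. ∠CPJ = 74°  [△CPJ]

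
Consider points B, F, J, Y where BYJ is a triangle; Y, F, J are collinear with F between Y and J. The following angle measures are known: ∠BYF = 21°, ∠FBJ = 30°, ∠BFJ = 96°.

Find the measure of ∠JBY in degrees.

∠JBY = 105°

1. ∠BYJ = 21°  [F on ray YJ]
2. ∠BJF = 54°  [△BFJ]
3. ∠BJY = 54°  [F on ray JY]
4. ∠JBY = 105°  [△BYJ]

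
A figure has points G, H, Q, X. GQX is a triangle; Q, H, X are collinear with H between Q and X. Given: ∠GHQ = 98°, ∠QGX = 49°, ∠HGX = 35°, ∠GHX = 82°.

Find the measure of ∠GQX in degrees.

1. ∠GXH = 63°  [△GHX]
2. ∠GXQ = 63°  [H on ray XQ]
3. ∠GQX = 68°  [△GQX]

∠GQX = 68°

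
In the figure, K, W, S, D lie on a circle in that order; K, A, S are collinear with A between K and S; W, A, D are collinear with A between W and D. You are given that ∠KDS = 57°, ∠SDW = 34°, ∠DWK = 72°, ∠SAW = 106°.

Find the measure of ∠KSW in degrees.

1. ∠KWS = 123°  [cyclic KWSD, opposite ∠W+∠D]
2. ∠SKW = 34°  [same arc WS]
3. ∠KSW = 23°  [△KWS]

∠KSW = 23°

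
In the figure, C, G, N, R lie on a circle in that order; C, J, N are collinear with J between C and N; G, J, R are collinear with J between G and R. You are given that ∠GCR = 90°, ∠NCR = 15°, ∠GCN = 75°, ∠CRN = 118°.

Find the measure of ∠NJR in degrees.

1. ∠CNR = 47°  [△CNR]
2. ∠GRN = 75°  [same arc GN]
3. ∠NJR = 58°  [△NJR]

∠NJR = 58°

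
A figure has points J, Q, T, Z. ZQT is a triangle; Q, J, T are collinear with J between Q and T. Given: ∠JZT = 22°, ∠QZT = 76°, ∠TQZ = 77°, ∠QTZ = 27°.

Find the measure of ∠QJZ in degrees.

1. ∠JTZ = 27°  [J on ray TQ]
2. ∠TJZ = 131°  [△ZJT]
3. ∠QJZ = 49°  [linear pair at J on QT]

∠QJZ = 49°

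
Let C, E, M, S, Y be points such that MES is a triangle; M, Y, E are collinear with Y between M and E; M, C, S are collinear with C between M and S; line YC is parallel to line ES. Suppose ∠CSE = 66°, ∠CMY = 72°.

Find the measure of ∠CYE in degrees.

1. ∠ESM = 66°  [C on ray SM]
2. ∠EMS = 72°  [Y on ME, C on MS]
3. ∠MES = 42°  [△MES]
4. ∠CYM = 42°  [YC∥ES, corresponding at Y]
5. ∠CYE = 138°  [linear pair at Y on ME]

∠CYE = 138°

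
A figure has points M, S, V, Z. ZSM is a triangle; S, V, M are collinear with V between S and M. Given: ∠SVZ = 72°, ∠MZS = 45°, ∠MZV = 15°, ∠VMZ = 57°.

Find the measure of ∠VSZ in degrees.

1. ∠SMZ = 57°  [V on ray MS]
2. ∠MSZ = 78°  [△ZSM]
3. ∠VSZ = 78°  [V on ray SM]

∠VSZ = 78°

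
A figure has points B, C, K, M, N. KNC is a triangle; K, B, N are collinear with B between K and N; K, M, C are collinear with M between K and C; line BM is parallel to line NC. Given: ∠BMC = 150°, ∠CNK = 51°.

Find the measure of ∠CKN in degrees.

1. ∠BMK = 30°  [linear pair at M on KC]
2. ∠KBM = 51°  [BM∥NC, corresponding at B]
3. ∠BKM = 99°  [△KBM]
4. ∠CKN = 99°  [B on KN, M on KC]

∠CKN = 99°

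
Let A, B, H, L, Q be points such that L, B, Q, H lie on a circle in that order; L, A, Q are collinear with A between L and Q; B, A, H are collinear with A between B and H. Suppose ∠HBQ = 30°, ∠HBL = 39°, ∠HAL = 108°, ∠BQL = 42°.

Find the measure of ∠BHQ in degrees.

1. ∠HQL = 39°  [same arc LH]
2. ∠HAQ = 72°  [linear pair at A on LQ]
3. ∠BHQ = 69°  [△QAH]

∠BHQ = 69°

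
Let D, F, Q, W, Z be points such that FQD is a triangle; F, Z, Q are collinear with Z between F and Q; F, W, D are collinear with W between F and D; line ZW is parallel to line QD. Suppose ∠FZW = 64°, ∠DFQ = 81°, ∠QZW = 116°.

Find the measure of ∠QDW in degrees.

1. ∠DQF = 64°  [ZW∥QD, corresponding at Z]
2. ∠FDQ = 35°  [△FQD]
3. ∠QDW = 35°  [W on ray DF]

∠QDW = 35°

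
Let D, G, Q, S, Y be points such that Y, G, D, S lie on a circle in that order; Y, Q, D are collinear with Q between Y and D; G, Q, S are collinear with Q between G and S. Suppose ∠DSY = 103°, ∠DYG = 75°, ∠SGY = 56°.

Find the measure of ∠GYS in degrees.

1. ∠DGY = 77°  [cyclic YGDS, opposite ∠G+∠S]
2. ∠GDY = 28°  [△YGD]
3. ∠GSY = 28°  [same arc YG]
4. ∠GYS = 96°  [△YGS]

∠GYS = 96°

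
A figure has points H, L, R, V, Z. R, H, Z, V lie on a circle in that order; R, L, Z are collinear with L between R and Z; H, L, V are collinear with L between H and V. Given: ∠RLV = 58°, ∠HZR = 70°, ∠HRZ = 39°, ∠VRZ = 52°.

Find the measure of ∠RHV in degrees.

∠RHV = 19°

1. ∠HLZ = 58°  [vertical angles at L]
2. ∠HLR = 122°  [linear pair at L on RZ]
3. ∠RHV = 19°  [△RLH]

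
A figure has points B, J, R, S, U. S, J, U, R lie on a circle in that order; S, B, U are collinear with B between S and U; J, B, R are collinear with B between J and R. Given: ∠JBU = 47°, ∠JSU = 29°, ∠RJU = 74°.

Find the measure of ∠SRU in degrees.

1. ∠JUS = 59°  [△JBU]
2. ∠SJU = 92°  [△SJU]
3. ∠SRU = 88°  [cyclic SJUR, opposite ∠J+∠R]

∠SRU = 88°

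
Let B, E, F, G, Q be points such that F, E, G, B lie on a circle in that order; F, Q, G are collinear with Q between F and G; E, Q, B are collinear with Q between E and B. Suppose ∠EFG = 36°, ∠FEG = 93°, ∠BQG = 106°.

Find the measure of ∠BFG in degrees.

∠BFG = 55°

1. ∠EBG = 36°  [same arc EG]
2. ∠FBG = 87°  [cyclic FEGB, opposite ∠E+∠B]
3. ∠BGF = 38°  [△GQB]
4. ∠BFG = 55°  [△FGB]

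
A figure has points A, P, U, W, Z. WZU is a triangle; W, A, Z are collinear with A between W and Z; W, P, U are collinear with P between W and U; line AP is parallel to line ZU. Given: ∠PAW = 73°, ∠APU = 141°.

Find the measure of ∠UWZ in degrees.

1. ∠APW = 39°  [linear pair at P on WU]
2. ∠AWP = 68°  [△WAP]
3. ∠UWZ = 68°  [A on WZ, P on WU]

∠UWZ = 68°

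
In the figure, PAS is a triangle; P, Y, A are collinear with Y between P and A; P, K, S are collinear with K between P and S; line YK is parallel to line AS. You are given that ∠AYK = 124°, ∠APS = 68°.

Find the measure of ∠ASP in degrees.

∠ASP = 56°

1. ∠KYP = 56°  [linear pair at Y on PA]
2. ∠KPY = 68°  [Y on PA, K on PS]
3. ∠PKY = 56°  [△PYK]
4. ∠ASP = 56°  [YK∥AS, corresponding at K]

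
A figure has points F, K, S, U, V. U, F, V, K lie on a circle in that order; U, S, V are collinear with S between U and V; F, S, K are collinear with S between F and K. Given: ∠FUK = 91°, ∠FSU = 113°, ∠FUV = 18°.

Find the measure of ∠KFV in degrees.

1. ∠FVK = 89°  [cyclic UFVK, opposite ∠U+∠V]
2. ∠FKV = 18°  [same arc FV]
3. ∠KFV = 73°  [△FVK]

∠KFV = 73°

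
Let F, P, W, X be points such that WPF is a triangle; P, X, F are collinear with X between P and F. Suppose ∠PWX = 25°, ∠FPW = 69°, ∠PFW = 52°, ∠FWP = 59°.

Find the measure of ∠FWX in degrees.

∠FWX = 34°

1. ∠WPX = 69°  [X on ray PF]
2. ∠WFX = 52°  [X on ray FP]
3. ∠PXW = 86°  [△WPX]
4. ∠FXW = 94°  [linear pair at X on PF]
5. ∠FWX = 34°  [△WXF]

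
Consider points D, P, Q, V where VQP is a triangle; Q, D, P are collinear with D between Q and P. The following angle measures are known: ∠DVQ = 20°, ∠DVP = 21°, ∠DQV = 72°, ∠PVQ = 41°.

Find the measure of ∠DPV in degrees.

∠DPV = 67°

1. ∠PQV = 72°  [D on ray QP]
2. ∠QPV = 67°  [△VQP]
3. ∠DPV = 67°  [D on ray PQ]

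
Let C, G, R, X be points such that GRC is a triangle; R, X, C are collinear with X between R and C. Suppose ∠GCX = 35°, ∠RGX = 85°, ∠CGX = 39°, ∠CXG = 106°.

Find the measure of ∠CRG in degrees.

∠CRG = 21°

1. ∠GXR = 74°  [linear pair at X on RC]
2. ∠GRX = 21°  [△GRX]
3. ∠CRG = 21°  [X on ray RC]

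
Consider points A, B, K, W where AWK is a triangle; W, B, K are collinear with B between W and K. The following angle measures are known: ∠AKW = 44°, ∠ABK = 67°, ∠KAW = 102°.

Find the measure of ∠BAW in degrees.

∠BAW = 33°

1. ∠AWK = 34°  [△AWK]
2. ∠ABW = 113°  [linear pair at B on WK]
3. ∠AWB = 34°  [B on ray WK]
4. ∠BAW = 33°  [△AWB]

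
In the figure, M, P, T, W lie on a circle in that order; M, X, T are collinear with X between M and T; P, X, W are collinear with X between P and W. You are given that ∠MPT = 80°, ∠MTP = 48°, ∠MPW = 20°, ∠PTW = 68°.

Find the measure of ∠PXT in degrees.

∠PXT = 72°

1. ∠PMT = 52°  [△MPT]
2. ∠MXP = 108°  [△MXP]
3. ∠PXT = 72°  [linear pair at X on MT]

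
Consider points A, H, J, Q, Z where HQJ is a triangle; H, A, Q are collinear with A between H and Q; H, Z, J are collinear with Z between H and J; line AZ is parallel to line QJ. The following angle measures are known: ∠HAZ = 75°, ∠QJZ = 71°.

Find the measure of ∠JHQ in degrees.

1. ∠HQJ = 75°  [AZ∥QJ, corresponding at A]
2. ∠HJQ = 71°  [Z on ray JH]
3. ∠JHQ = 34°  [△HQJ]

∠JHQ = 34°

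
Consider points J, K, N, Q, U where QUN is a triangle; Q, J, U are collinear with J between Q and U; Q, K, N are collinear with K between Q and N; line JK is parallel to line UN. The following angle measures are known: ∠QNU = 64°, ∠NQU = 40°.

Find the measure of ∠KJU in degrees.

∠KJU = 104°

1. ∠NUQ = 76°  [△QUN]
2. ∠KJQ = 76°  [JK∥UN, corresponding at J]
3. ∠KJU = 104°  [linear pair at J on QU]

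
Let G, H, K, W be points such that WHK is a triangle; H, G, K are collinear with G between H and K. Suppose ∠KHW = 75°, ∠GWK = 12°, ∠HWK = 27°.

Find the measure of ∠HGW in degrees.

1. ∠HKW = 78°  [△WHK]
2. ∠GKW = 78°  [G on ray KH]
3. ∠KGW = 90°  [△WGK]
4. ∠HGW = 90°  [linear pair at G on HK]

∠HGW = 90°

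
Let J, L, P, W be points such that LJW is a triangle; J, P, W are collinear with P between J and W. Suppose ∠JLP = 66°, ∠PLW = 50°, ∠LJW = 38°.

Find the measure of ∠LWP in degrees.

∠LWP = 26°

1. ∠LJP = 38°  [P on ray JW]
2. ∠JPL = 76°  [△LJP]
3. ∠LPW = 104°  [linear pair at P on JW]
4. ∠LWP = 26°  [△LPW]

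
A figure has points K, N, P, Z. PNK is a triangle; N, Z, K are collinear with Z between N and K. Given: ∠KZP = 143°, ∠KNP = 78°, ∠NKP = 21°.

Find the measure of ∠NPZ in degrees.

1. ∠NZP = 37°  [linear pair at Z on NK]
2. ∠PNZ = 78°  [Z on ray NK]
3. ∠NPZ = 65°  [△PNZ]

∠NPZ = 65°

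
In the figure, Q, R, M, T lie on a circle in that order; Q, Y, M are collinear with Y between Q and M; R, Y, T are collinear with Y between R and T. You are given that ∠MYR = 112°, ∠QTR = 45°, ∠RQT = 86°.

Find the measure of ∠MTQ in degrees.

∠MTQ = 108°

1. ∠QYT = 112°  [vertical angles at Y]
2. ∠QRT = 49°  [△QRT]
3. ∠MQT = 23°  [△QYT]
4. ∠QMT = 49°  [same arc QT]
5. ∠MTQ = 108°  [△QMT]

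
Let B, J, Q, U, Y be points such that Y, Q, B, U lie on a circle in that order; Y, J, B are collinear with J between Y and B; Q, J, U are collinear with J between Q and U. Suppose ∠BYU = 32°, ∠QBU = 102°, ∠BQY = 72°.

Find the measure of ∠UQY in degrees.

∠UQY = 40°

1. ∠BUY = 108°  [cyclic YQBU, opposite ∠Q+∠U]
2. ∠UBY = 40°  [△YBU]
3. ∠UQY = 40°  [same arc YU]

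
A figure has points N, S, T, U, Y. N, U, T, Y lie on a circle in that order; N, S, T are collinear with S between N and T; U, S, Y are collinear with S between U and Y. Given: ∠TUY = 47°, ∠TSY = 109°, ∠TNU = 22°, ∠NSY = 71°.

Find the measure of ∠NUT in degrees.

1. ∠TSU = 71°  [vertical angles at S]
2. ∠NTU = 62°  [△UST]
3. ∠NUT = 96°  [△NUT]

∠NUT = 96°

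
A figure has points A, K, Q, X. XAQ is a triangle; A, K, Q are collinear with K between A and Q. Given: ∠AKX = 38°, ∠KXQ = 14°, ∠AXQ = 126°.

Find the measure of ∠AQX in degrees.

∠AQX = 24°

1. ∠QKX = 142°  [linear pair at K on AQ]
2. ∠KQX = 24°  [△XKQ]
3. ∠AQX = 24°  [K on ray QA]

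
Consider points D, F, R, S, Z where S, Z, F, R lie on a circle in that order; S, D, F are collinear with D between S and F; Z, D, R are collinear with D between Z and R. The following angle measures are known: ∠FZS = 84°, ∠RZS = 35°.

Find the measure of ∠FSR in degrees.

∠FSR = 49°

1. ∠FRS = 96°  [cyclic SZFR, opposite ∠Z+∠R]
2. ∠RFS = 35°  [same arc SR]
3. ∠FSR = 49°  [△SFR]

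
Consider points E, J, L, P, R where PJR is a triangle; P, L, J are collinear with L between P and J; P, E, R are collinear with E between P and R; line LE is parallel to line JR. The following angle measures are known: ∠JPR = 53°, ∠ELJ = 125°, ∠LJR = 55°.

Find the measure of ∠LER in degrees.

∠LER = 108°

1. ∠EPL = 53°  [L on PJ, E on PR]
2. ∠ELP = 55°  [linear pair at L on PJ]
3. ∠LEP = 72°  [△PLE]
4. ∠LER = 108°  [linear pair at E on PR]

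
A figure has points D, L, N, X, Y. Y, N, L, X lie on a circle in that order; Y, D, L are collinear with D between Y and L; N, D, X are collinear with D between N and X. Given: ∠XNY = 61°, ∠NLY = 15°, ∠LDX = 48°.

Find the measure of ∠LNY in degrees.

1. ∠NDY = 48°  [vertical angles at D]
2. ∠LYN = 71°  [△YDN]
3. ∠LNY = 94°  [△YNL]

∠LNY = 94°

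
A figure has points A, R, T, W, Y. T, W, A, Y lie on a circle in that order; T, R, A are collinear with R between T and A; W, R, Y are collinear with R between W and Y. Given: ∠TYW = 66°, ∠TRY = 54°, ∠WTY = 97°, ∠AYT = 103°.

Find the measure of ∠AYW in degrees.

∠AYW = 37°

1. ∠ATY = 60°  [△TRY]
2. ∠ARY = 126°  [linear pair at R on TA]
3. ∠TAY = 17°  [△TAY]
4. ∠AYW = 37°  [△ARY]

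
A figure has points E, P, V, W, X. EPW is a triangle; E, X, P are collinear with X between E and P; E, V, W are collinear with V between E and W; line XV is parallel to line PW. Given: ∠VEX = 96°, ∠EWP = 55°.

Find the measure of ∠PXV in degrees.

∠PXV = 151°

1. ∠PEW = 96°  [X on EP, V on EW]
2. ∠EPW = 29°  [△EPW]
3. ∠EXV = 29°  [XV∥PW, corresponding at X]
4. ∠PXV = 151°  [linear pair at X on EP]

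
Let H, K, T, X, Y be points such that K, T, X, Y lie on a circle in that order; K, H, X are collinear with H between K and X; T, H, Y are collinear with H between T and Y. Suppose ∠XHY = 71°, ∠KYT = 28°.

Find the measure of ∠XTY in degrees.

∠XTY = 43°

1. ∠KHT = 71°  [vertical angles at H]
2. ∠KXT = 28°  [same arc KT]
3. ∠THX = 109°  [linear pair at H on KX]
4. ∠XTY = 43°  [△THX]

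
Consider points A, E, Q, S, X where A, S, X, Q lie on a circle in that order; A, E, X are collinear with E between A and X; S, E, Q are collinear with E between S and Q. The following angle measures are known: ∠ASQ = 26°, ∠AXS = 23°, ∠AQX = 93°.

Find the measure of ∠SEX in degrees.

1. ∠AXQ = 26°  [same arc AQ]
2. ∠AQS = 23°  [same arc AS]
3. ∠QAX = 61°  [△AXQ]
4. ∠AEQ = 96°  [△AEQ]
5. ∠SEX = 96°  [vertical angles at E]

∠SEX = 96°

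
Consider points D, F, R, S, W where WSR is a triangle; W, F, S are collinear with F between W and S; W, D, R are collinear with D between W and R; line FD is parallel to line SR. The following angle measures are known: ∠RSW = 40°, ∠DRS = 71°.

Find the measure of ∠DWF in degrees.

∠DWF = 69°

1. ∠SRW = 71°  [D on ray RW]
2. ∠RWS = 69°  [△WSR]
3. ∠DWF = 69°  [F on WS, D on WR]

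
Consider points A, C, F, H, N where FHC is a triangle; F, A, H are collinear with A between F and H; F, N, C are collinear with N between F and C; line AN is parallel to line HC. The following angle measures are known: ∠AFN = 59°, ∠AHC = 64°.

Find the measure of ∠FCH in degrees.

1. ∠CFH = 59°  [A on FH, N on FC]
2. ∠CHF = 64°  [A on ray HF]
3. ∠FCH = 57°  [△FHC]

∠FCH = 57°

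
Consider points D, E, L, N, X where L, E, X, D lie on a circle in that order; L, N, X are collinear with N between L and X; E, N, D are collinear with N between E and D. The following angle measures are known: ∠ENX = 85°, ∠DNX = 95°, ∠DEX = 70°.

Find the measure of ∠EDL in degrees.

∠EDL = 25°

1. ∠DNL = 85°  [vertical angles at N]
2. ∠DLX = 70°  [same arc XD]
3. ∠EDL = 25°  [△LND]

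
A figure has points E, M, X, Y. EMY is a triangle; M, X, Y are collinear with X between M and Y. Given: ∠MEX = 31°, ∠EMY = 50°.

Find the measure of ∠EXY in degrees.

1. ∠EMX = 50°  [X on ray MY]
2. ∠EXM = 99°  [△EMX]
3. ∠EXY = 81°  [linear pair at X on MY]

∠EXY = 81°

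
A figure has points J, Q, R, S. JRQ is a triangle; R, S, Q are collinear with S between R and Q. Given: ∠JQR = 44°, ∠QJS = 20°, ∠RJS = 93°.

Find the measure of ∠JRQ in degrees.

∠JRQ = 23°

1. ∠JQS = 44°  [S on ray QR]
2. ∠JSQ = 116°  [△JSQ]
3. ∠JSR = 64°  [linear pair at S on RQ]
4. ∠JRS = 23°  [△JRS]
5. ∠JRQ = 23°  [S on ray RQ]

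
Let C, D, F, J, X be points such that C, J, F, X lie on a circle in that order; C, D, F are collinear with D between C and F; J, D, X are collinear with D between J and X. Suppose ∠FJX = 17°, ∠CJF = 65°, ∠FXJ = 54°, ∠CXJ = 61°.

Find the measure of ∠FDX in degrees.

1. ∠FCX = 17°  [same arc FX]
2. ∠CDX = 102°  [△CDX]
3. ∠FDX = 78°  [linear pair at D on CF]

∠FDX = 78°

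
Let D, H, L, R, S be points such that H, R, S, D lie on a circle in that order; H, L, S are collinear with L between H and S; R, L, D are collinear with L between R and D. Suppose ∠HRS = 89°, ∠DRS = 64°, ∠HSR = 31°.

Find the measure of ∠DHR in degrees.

1. ∠HDS = 91°  [cyclic HRSD, opposite ∠R+∠D]
2. ∠DHS = 64°  [same arc SD]
3. ∠HDR = 31°  [same arc HR]
4. ∠DSH = 25°  [△HSD]
5. ∠DRH = 25°  [same arc HD]
6. ∠DHR = 124°  [△HRD]

∠DHR = 124°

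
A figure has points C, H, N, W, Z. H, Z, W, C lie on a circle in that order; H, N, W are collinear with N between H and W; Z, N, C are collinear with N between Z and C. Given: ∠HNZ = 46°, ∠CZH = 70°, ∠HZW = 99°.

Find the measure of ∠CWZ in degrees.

1. ∠CNW = 46°  [vertical angles at N]
2. ∠WNZ = 134°  [linear pair at N on HW]
3. ∠WHZ = 64°  [△HNZ]
4. ∠CWH = 70°  [same arc HC]
5. ∠HWZ = 17°  [△HZW]
6. ∠WCZ = 64°  [△WNC]
7. ∠CZW = 29°  [△ZNW]
8. ∠CWZ = 87°  [△ZWC]

∠CWZ = 87°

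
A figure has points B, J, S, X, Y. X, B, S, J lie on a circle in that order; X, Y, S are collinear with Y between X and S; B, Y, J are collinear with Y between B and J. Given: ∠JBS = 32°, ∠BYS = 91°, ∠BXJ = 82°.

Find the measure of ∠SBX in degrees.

∠SBX = 73°

1. ∠BSX = 57°  [△BYS]
2. ∠BSJ = 98°  [cyclic XBSJ, opposite ∠X+∠S]
3. ∠BJS = 50°  [△BSJ]
4. ∠BXS = 50°  [same arc BS]
5. ∠SBX = 73°  [△XBS]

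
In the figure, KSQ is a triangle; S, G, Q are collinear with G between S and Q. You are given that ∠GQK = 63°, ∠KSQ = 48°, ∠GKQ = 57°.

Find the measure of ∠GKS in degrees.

∠GKS = 12°

1. ∠KGQ = 60°  [△KGQ]
2. ∠GSK = 48°  [G on ray SQ]
3. ∠KGS = 120°  [linear pair at G on SQ]
4. ∠GKS = 12°  [△KSG]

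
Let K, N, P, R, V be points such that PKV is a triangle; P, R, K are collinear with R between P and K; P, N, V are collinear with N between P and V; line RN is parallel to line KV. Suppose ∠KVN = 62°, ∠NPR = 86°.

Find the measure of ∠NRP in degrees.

1. ∠KVP = 62°  [N on ray VP]
2. ∠KPV = 86°  [R on PK, N on PV]
3. ∠PKV = 32°  [△PKV]
4. ∠NRP = 32°  [RN∥KV, corresponding at R]

∠NRP = 32°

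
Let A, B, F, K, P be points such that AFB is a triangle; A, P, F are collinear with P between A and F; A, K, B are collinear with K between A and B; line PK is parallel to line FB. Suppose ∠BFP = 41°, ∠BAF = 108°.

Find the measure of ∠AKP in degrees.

∠AKP = 31°

1. ∠AFB = 41°  [P on ray FA]
2. ∠ABF = 31°  [△AFB]
3. ∠AKP = 31°  [PK∥FB, corresponding at K]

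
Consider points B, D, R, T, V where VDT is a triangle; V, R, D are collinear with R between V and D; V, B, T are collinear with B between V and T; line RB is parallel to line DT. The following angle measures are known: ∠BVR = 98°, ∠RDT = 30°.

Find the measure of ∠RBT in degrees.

1. ∠DVT = 98°  [R on VD, B on VT]
2. ∠TDV = 30°  [R on ray DV]
3. ∠DTV = 52°  [△VDT]
4. ∠RBV = 52°  [RB∥DT, corresponding at B]
5. ∠RBT = 128°  [linear pair at B on VT]

∠RBT = 128°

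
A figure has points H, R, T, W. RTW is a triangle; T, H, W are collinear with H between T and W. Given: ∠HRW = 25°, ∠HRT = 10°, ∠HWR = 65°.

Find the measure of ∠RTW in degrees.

1. ∠RHW = 90°  [△RHW]
2. ∠RHT = 90°  [linear pair at H on TW]
3. ∠HTR = 80°  [△RTH]
4. ∠RTW = 80°  [H on ray TW]

∠RTW = 80°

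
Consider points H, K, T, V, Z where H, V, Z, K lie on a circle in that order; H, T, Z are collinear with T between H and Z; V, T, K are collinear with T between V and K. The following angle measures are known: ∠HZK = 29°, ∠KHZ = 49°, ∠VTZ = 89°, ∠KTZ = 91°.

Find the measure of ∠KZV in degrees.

∠KZV = 71°

1. ∠VKZ = 60°  [△ZTK]
2. ∠KVZ = 49°  [same arc ZK]
3. ∠KZV = 71°  [△VZK]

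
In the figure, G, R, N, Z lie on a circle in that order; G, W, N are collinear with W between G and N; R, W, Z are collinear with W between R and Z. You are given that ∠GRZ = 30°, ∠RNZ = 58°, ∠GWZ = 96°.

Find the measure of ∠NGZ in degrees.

1. ∠RGZ = 122°  [cyclic GRNZ, opposite ∠G+∠N]
2. ∠GZR = 28°  [△GRZ]
3. ∠NGZ = 56°  [△GWZ]

∠NGZ = 56°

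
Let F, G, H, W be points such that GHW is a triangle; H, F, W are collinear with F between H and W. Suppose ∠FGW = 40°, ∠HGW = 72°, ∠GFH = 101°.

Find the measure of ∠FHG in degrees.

1. ∠GFW = 79°  [linear pair at F on HW]
2. ∠FWG = 61°  [△GFW]
3. ∠GWH = 61°  [F on ray WH]
4. ∠GHW = 47°  [△GHW]
5. ∠FHG = 47°  [F on ray HW]

∠FHG = 47°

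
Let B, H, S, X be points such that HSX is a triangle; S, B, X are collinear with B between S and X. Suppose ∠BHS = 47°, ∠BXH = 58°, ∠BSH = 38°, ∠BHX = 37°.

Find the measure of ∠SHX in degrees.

∠SHX = 84°

1. ∠HXS = 58°  [B on ray XS]
2. ∠HSX = 38°  [B on ray SX]
3. ∠SHX = 84°  [△HSX]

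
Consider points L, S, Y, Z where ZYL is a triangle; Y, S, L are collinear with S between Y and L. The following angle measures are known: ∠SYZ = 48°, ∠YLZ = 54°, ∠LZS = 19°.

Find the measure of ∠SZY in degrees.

1. ∠SLZ = 54°  [S on ray LY]
2. ∠LSZ = 107°  [△ZSL]
3. ∠YSZ = 73°  [linear pair at S on YL]
4. ∠SZY = 59°  [△ZYS]

∠SZY = 59°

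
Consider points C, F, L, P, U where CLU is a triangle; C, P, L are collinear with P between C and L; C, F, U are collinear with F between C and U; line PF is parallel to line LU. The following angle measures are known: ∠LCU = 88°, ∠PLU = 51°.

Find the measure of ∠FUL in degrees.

1. ∠CLU = 51°  [P on ray LC]
2. ∠CUL = 41°  [△CLU]
3. ∠FUL = 41°  [F on ray UC]

∠FUL = 41°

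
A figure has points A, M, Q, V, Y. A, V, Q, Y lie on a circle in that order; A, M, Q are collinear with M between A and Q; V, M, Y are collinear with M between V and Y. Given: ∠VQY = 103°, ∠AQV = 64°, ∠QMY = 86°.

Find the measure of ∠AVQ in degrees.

1. ∠VAY = 77°  [cyclic AVQY, opposite ∠A+∠Q]
2. ∠AYV = 64°  [same arc AV]
3. ∠AMV = 86°  [vertical angles at M]
4. ∠AVY = 39°  [△AVY]
5. ∠QAV = 55°  [△AMV]
6. ∠AVQ = 61°  [△AVQ]

∠AVQ = 61°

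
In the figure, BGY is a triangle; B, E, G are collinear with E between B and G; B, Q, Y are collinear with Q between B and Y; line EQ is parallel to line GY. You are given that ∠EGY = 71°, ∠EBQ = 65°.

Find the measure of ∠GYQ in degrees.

1. ∠BGY = 71°  [E on ray GB]
2. ∠GBY = 65°  [E on BG, Q on BY]
3. ∠BYG = 44°  [△BGY]
4. ∠GYQ = 44°  [Q on ray YB]

∠GYQ = 44°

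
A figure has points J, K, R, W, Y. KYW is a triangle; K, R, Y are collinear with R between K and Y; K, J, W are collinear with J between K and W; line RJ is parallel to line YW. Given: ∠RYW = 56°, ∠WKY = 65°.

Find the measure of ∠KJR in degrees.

∠KJR = 59°

1. ∠KYW = 56°  [R on ray YK]
2. ∠KWY = 59°  [△KYW]
3. ∠KJR = 59°  [RJ∥YW, corresponding at J]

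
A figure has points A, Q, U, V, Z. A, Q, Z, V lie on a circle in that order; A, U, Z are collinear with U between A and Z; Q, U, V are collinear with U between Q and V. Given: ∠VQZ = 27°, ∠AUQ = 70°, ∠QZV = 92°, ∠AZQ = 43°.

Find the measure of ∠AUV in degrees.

1. ∠VAZ = 27°  [same arc ZV]
2. ∠AVQ = 43°  [same arc AQ]
3. ∠AUV = 110°  [△AUV]

∠AUV = 110°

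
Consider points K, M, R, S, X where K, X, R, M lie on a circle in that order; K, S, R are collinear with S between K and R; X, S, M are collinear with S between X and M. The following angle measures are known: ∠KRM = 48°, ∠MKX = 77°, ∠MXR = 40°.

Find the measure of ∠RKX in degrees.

∠RKX = 37°

1. ∠MRX = 103°  [cyclic KXRM, opposite ∠K+∠R]
2. ∠RMX = 37°  [△XRM]
3. ∠RKX = 37°  [same arc XR]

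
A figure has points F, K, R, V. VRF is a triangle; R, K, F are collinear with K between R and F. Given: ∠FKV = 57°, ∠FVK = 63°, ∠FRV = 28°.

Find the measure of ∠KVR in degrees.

∠KVR = 29°

1. ∠RKV = 123°  [linear pair at K on RF]
2. ∠KRV = 28°  [K on ray RF]
3. ∠KVR = 29°  [△VRK]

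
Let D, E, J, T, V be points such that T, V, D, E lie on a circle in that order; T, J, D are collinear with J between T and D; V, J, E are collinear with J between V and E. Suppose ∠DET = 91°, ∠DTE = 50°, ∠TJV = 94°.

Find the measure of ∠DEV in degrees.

1. ∠EDT = 39°  [△TDE]
2. ∠DJE = 94°  [vertical angles at J]
3. ∠DEV = 47°  [△DJE]

∠DEV = 47°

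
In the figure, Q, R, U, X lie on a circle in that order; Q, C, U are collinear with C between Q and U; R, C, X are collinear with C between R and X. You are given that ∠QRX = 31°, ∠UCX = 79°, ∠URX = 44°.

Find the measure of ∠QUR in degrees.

1. ∠QCR = 79°  [vertical angles at C]
2. ∠RCU = 101°  [linear pair at C on QU]
3. ∠QUR = 35°  [△RCU]

∠QUR = 35°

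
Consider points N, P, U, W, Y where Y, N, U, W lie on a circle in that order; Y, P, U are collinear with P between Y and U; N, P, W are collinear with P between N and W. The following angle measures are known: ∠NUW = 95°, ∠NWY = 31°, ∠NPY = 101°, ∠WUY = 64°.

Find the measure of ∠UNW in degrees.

1. ∠NUY = 31°  [same arc YN]
2. ∠NPU = 79°  [linear pair at P on YU]
3. ∠UNW = 70°  [△NPU]

∠UNW = 70°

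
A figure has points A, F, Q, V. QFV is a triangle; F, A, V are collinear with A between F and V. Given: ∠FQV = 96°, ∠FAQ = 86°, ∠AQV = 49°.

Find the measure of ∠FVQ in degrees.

1. ∠QAV = 94°  [linear pair at A on FV]
2. ∠AVQ = 37°  [△QAV]
3. ∠FVQ = 37°  [A on ray VF]

∠FVQ = 37°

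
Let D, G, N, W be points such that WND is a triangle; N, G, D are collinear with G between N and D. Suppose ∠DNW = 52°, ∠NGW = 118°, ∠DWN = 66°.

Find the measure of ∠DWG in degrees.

∠DWG = 56°

1. ∠NDW = 62°  [△WND]
2. ∠DGW = 62°  [linear pair at G on ND]
3. ∠GDW = 62°  [G on ray DN]
4. ∠DWG = 56°  [△WGD]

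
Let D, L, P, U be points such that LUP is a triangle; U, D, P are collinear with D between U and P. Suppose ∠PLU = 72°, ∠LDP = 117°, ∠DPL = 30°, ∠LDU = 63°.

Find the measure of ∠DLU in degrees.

∠DLU = 39°

1. ∠LPU = 30°  [D on ray PU]
2. ∠LUP = 78°  [△LUP]
3. ∠DUL = 78°  [D on ray UP]
4. ∠DLU = 39°  [△LUD]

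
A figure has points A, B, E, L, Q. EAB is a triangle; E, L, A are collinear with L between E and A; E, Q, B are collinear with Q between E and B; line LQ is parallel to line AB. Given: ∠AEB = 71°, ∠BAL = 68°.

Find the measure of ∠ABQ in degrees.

∠ABQ = 41°

1. ∠BAE = 68°  [L on ray AE]
2. ∠ABE = 41°  [△EAB]
3. ∠ABQ = 41°  [Q on ray BE]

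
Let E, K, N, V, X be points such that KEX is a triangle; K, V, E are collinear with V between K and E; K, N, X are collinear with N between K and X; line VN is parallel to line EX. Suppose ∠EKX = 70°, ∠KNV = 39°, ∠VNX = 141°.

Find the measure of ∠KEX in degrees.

1. ∠NKV = 70°  [V on KE, N on KX]
2. ∠KVN = 71°  [△KVN]
3. ∠KEX = 71°  [VN∥EX, corresponding at V]

∠KEX = 71°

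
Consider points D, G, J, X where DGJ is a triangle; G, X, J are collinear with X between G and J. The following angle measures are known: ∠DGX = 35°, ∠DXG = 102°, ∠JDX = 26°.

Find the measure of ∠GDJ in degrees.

∠GDJ = 69°

1. ∠DGJ = 35°  [X on ray GJ]
2. ∠DXJ = 78°  [linear pair at X on GJ]
3. ∠DJX = 76°  [△DXJ]
4. ∠DJG = 76°  [X on ray JG]
5. ∠GDJ = 69°  [△DGJ]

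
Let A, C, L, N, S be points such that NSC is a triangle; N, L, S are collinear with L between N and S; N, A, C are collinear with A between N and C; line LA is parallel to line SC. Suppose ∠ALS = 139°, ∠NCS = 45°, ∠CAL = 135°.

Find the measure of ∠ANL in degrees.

1. ∠ALN = 41°  [linear pair at L on NS]
2. ∠LAN = 45°  [LA∥SC, corresponding at A]
3. ∠ANL = 94°  [△NLA]

∠ANL = 94°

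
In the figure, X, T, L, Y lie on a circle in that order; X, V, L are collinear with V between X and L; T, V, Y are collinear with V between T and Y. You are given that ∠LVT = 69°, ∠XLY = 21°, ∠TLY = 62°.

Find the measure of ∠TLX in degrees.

∠TLX = 41°

1. ∠XTY = 21°  [same arc XY]
2. ∠TXY = 118°  [cyclic XTLY, opposite ∠X+∠L]
3. ∠TYX = 41°  [△XTY]
4. ∠TLX = 41°  [same arc XT]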